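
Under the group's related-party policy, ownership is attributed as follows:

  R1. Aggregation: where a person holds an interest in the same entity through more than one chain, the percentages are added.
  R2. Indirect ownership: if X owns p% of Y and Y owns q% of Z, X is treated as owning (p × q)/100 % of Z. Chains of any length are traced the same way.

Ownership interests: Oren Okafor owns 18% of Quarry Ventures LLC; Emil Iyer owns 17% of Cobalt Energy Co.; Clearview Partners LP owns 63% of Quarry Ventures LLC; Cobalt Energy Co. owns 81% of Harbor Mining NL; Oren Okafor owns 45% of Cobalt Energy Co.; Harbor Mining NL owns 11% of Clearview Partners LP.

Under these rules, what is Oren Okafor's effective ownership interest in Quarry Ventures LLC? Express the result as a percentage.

Chain via Cobalt Energy Co. → Harbor Mining NL → Clearview Partners LP (R2): 45% × 81% × 11% × 63% = 2.525985% of Quarry Ventures LLC.
Direct interest in Quarry Ventures LLC: 18%.
Aggregating (R1): 2.525985% + 18% = 20.525985%.

20.525985%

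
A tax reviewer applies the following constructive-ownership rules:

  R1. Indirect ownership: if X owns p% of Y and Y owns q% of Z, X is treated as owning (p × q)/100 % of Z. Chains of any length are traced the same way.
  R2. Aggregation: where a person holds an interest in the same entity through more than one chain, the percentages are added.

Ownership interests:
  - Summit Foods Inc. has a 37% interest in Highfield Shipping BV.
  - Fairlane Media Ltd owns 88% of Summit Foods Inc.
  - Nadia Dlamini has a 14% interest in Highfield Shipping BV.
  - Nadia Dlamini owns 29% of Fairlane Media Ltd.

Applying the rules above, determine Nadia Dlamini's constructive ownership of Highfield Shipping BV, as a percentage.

23.4424%

Chain via Fairlane Media Ltd → Summit Foods Inc. (R1): 29% × 88% × 37% = 9.4424% of Highfield Shipping BV.
Direct interest in Highfield Shipping BV: 14%.
Aggregating (R2): 9.4424% + 14% = 23.4424%.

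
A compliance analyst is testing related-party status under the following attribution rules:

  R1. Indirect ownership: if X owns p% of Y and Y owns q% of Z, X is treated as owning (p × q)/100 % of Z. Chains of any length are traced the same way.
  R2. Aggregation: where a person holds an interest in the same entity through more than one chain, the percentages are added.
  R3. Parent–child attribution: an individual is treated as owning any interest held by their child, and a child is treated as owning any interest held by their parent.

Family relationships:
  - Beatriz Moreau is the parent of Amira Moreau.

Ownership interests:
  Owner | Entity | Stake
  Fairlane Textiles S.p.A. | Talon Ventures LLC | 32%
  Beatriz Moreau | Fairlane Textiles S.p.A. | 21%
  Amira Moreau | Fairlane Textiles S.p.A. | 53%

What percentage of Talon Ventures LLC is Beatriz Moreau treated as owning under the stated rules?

23.68%

By parent–child attribution (R3), Beatriz Moreau is treated as also owning Amira Moreau's interest in Fairlane Textiles S.p.A, giving 21% + 53% = 74%.
Chain via Fairlane Textiles S.p.A. (R1): 74% × 32% = 23.68% of Talon Ventures LLC.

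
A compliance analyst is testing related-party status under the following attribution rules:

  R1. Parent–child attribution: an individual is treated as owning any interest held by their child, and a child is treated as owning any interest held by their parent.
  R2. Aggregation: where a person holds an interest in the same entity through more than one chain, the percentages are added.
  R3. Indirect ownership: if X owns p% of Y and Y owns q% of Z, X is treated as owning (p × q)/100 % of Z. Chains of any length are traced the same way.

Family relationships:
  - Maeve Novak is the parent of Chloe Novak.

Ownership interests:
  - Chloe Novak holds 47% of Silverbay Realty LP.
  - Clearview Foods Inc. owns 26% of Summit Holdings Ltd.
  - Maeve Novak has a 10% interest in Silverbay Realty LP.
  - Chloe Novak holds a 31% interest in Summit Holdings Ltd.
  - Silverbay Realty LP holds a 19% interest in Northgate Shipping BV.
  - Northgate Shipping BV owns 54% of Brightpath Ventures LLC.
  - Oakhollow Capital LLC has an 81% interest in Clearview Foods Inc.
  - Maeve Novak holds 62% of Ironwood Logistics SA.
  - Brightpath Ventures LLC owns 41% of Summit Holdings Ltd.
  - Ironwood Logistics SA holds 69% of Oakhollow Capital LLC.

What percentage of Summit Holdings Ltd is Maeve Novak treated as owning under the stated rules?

42.40723%

By parent–child attribution (R1), Maeve Novak is treated as also owning Chloe Novak's interest in Silverbay Realty LP, giving 10% + 47% = 57%.
By parent–child attribution (R1), Maeve Novak is treated as owning Chloe Novak's 31% interest in Summit Holdings Ltd.
Chain via Ironwood Logistics SA → Oakhollow Capital LLC → Clearview Foods Inc. (R3): 62% × 69% × 81% × 26% = 9.009468% of Summit Holdings Ltd.
Chain via Silverbay Realty LP → Northgate Shipping BV → Brightpath Ventures LLC (R3): 57% × 19% × 54% × 41% = 2.397762% of Summit Holdings Ltd.
Direct interest in Summit Holdings Ltd: 31%.
Aggregating (R2): 9.009468% + 2.397762% + 31% = 42.40723%.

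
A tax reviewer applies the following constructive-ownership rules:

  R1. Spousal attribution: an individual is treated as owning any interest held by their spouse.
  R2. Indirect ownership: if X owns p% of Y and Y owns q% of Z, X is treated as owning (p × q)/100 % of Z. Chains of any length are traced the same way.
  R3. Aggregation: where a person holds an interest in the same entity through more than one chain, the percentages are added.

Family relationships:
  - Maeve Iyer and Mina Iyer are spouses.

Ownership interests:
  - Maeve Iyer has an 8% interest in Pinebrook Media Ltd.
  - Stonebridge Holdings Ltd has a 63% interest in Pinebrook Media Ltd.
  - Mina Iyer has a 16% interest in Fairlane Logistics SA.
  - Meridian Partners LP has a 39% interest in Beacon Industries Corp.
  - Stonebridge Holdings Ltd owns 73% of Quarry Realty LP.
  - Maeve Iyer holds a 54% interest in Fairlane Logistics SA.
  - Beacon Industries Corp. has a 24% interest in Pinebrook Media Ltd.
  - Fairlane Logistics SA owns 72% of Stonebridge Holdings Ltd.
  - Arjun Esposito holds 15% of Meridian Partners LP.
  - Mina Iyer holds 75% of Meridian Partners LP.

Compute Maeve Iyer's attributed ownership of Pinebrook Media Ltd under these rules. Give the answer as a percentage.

46.772%

By spousal attribution (R1), Maeve Iyer is treated as also owning Mina Iyer's interest in Fairlane Logistics SA, giving 54% + 16% = 70%.
By spousal attribution (R1), Maeve Iyer is treated as owning Mina Iyer's 75% interest in Meridian Partners LP.
Chain via Fairlane Logistics SA → Stonebridge Holdings Ltd (R2): 70% × 72% × 63% = 31.752% of Pinebrook Media Ltd.
Direct interest in Pinebrook Media Ltd: 8%.
Chain via Meridian Partners LP → Beacon Industries Corp. (R2): 75% × 39% × 24% = 7.02% of Pinebrook Media Ltd.
Aggregating (R3): 31.752% + 8% + 7.02% = 46.772%.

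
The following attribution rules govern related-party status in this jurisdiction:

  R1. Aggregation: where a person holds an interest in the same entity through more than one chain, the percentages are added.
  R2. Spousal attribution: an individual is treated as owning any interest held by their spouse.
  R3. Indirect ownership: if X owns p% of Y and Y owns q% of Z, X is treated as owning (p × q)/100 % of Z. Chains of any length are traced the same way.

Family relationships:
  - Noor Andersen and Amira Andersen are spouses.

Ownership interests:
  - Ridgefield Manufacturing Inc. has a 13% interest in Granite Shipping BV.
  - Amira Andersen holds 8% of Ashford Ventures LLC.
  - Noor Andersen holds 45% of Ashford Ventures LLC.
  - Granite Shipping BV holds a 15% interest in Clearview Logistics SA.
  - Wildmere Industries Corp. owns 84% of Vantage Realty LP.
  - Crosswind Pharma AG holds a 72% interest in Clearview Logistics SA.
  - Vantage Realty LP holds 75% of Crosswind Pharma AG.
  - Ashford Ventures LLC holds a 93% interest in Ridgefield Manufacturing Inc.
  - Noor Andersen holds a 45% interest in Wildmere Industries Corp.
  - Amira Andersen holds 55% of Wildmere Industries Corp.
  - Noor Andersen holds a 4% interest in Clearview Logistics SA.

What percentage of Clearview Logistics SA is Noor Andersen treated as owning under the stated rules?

By spousal attribution (R2), Noor Andersen is treated as also owning Amira Andersen's interest in Ashford Ventures LLC, giving 45% + 8% = 53%.
By spousal attribution (R2), Noor Andersen is treated as also owning Amira Andersen's interest in Wildmere Industries Corp, giving 45% + 55% = 100%.
Chain via Ashford Ventures LLC → Ridgefield Manufacturing Inc. → Granite Shipping BV (R3): 53% × 93% × 13% × 15% = 0.961155% of Clearview Logistics SA.
Chain via Wildmere Industries Corp. → Vantage Realty LP → Crosswind Pharma AG (R3): 100% × 84% × 75% × 72% = 45.36% of Clearview Logistics SA.
Direct interest in Clearview Logistics SA: 4%.
Aggregating (R1): 0.961155% + 45.36% + 4% = 50.321155%.

50.321155%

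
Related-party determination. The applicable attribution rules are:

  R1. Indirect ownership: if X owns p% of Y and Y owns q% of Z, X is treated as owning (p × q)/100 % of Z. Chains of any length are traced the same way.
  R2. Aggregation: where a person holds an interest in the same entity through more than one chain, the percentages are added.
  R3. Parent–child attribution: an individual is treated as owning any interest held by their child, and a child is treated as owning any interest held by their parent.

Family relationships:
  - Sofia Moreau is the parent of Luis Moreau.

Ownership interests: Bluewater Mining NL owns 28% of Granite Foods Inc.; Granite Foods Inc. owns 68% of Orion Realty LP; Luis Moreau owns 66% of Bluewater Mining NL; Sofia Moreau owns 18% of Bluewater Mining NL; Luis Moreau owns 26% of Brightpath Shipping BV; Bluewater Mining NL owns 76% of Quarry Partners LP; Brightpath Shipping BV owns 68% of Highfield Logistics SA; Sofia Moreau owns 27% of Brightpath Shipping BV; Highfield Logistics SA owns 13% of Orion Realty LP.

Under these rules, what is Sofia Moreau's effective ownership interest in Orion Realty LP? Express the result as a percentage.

By parent–child attribution (R3), Sofia Moreau is treated as also owning Luis Moreau's interest in Brightpath Shipping BV, giving 27% + 26% = 53%.
By parent–child attribution (R3), Sofia Moreau is treated as also owning Luis Moreau's interest in Bluewater Mining NL, giving 18% + 66% = 84%.
Chain via Brightpath Shipping BV → Highfield Logistics SA (R1): 53% × 68% × 13% = 4.6852% of Orion Realty LP.
Chain via Bluewater Mining NL → Granite Foods Inc. (R1): 84% × 28% × 68% = 15.9936% of Orion Realty LP.
Aggregating (R2): 4.6852% + 15.9936% = 20.6788%.

20.6788%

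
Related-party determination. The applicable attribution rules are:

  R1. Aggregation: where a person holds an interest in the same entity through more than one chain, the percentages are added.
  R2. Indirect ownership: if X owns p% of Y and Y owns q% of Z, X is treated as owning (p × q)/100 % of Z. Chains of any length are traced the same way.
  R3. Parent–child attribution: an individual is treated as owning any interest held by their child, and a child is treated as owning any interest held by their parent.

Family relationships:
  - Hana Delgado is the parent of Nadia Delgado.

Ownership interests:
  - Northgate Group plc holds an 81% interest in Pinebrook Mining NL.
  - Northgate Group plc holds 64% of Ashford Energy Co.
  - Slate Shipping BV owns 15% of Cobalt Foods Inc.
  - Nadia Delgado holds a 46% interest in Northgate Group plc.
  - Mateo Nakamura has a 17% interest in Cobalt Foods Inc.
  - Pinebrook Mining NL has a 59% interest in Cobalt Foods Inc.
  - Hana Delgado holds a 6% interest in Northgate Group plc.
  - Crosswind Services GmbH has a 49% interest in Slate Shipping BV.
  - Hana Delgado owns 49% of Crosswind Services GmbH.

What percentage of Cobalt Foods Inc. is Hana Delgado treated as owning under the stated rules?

By parent–child attribution (R3), Hana Delgado is treated as also owning Nadia Delgado's interest in Northgate Group plc, giving 6% + 46% = 52%.
Chain via Northgate Group plc → Pinebrook Mining NL (R2): 52% × 81% × 59% = 24.8508% of Cobalt Foods Inc.
Chain via Crosswind Services GmbH → Slate Shipping BV (R2): 49% × 49% × 15% = 3.6015% of Cobalt Foods Inc.
Aggregating (R1): 24.8508% + 3.6015% = 28.4523%.

28.4523%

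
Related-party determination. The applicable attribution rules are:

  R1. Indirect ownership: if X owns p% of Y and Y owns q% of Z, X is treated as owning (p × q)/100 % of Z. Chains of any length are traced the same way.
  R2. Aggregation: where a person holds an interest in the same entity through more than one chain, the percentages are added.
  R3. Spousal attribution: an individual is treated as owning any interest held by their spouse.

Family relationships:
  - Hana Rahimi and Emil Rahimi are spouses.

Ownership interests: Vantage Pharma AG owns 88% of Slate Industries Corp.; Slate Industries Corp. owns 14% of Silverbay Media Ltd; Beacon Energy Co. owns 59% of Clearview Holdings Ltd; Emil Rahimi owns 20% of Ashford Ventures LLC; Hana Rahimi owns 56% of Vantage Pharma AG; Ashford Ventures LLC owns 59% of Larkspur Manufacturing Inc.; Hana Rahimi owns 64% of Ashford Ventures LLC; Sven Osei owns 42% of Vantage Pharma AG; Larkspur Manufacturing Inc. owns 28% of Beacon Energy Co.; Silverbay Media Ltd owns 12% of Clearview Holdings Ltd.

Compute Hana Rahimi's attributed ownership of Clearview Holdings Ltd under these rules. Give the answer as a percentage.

By spousal attribution (R3), Hana Rahimi is treated as also owning Emil Rahimi's interest in Ashford Ventures LLC, giving 64% + 20% = 84%.
Chain via Ashford Ventures LLC → Larkspur Manufacturing Inc. → Beacon Energy Co. (R1): 84% × 59% × 28% × 59% = 8.187312% of Clearview Holdings Ltd.
Chain via Vantage Pharma AG → Slate Industries Corp. → Silverbay Media Ltd (R1): 56% × 88% × 14% × 12% = 0.827904% of Clearview Holdings Ltd.
Aggregating (R2): 8.187312% + 0.827904% = 9.015216%.

9.015216%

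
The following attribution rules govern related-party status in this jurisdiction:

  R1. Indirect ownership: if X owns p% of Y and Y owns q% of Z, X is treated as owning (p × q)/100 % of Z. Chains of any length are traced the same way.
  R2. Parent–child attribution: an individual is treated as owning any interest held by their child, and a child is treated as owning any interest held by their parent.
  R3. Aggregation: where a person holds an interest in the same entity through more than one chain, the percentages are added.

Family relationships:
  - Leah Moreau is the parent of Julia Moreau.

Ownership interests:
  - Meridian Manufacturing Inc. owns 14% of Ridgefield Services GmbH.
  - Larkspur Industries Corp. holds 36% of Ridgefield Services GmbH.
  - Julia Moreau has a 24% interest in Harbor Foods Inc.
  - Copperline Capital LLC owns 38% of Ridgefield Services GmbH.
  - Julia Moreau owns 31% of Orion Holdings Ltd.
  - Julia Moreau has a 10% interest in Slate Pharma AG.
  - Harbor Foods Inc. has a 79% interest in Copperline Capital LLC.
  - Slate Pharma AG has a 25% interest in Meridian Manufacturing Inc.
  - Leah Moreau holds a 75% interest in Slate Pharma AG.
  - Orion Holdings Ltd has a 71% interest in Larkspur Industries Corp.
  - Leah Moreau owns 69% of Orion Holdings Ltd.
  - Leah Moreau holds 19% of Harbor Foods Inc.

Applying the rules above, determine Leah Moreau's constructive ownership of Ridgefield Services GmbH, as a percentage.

By parent–child attribution (R2), Leah Moreau is treated as also owning Julia Moreau's interest in Orion Holdings Ltd, giving 69% + 31% = 100%.
By parent–child attribution (R2), Leah Moreau is treated as also owning Julia Moreau's interest in Slate Pharma AG, giving 75% + 10% = 85%.
By parent–child attribution (R2), Leah Moreau is treated as also owning Julia Moreau's interest in Harbor Foods Inc, giving 19% + 24% = 43%.
Chain via Orion Holdings Ltd → Larkspur Industries Corp. (R1): 100% × 71% × 36% = 25.56% of Ridgefield Services GmbH.
Chain via Slate Pharma AG → Meridian Manufacturing Inc. (R1): 85% × 25% × 14% = 2.975% of Ridgefield Services GmbH.
Chain via Harbor Foods Inc. → Copperline Capital LLC (R1): 43% × 79% × 38% = 12.9086% of Ridgefield Services GmbH.
Aggregating (R3): 25.56% + 2.975% + 12.9086% = 41.4436%.

41.4436%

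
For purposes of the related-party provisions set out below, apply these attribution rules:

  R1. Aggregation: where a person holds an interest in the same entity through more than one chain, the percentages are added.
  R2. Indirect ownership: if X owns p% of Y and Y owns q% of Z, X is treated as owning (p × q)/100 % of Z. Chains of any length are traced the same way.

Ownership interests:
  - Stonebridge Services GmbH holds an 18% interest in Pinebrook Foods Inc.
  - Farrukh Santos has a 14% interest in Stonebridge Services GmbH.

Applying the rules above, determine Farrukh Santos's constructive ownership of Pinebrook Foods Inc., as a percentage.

2.52%

Chain via Stonebridge Services GmbH (R2): 14% × 18% = 2.52% of Pinebrook Foods Inc.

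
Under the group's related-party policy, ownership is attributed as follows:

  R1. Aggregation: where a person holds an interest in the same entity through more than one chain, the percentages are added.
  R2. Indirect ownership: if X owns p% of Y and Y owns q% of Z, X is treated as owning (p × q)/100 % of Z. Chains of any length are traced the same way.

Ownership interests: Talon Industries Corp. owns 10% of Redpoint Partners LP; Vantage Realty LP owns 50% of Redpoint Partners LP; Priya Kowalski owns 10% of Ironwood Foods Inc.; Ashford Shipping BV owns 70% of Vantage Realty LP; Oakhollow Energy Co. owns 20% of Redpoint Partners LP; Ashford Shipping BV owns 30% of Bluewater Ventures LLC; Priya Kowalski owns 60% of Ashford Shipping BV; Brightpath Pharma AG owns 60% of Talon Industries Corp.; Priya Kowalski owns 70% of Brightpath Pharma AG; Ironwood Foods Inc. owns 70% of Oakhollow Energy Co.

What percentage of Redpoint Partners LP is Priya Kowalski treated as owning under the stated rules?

26.6%

Chain via Ashford Shipping BV → Vantage Realty LP (R2): 60% × 70% × 50% = 21% of Redpoint Partners LP.
Chain via Ironwood Foods Inc. → Oakhollow Energy Co. (R2): 10% × 70% × 20% = 1.4% of Redpoint Partners LP.
Chain via Brightpath Pharma AG → Talon Industries Corp. (R2): 70% × 60% × 10% = 4.2% of Redpoint Partners LP.
Aggregating (R1): 21% + 1.4% + 4.2% = 26.6%.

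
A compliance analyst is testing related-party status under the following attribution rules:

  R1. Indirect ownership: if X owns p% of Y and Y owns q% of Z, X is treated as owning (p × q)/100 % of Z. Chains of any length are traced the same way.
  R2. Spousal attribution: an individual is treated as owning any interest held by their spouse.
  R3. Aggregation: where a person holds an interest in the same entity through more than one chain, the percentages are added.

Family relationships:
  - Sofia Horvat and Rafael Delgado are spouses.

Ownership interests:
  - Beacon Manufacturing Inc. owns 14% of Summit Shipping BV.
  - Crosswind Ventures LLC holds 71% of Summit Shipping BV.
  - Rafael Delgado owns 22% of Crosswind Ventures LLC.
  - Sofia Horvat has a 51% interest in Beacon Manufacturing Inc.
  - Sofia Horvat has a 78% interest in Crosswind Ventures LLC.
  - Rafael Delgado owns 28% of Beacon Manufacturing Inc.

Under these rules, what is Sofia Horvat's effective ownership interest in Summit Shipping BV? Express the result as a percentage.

By spousal attribution (R2), Sofia Horvat is treated as also owning Rafael Delgado's interest in Crosswind Ventures LLC, giving 78% + 22% = 100%.
By spousal attribution (R2), Sofia Horvat is treated as also owning Rafael Delgado's interest in Beacon Manufacturing Inc, giving 51% + 28% = 79%.
Chain via Crosswind Ventures LLC (R1): 100% × 71% = 71% of Summit Shipping BV.
Chain via Beacon Manufacturing Inc. (R1): 79% × 14% = 11.06% of Summit Shipping BV.
Aggregating (R3): 71% + 11.06% = 82.06%.

82.06%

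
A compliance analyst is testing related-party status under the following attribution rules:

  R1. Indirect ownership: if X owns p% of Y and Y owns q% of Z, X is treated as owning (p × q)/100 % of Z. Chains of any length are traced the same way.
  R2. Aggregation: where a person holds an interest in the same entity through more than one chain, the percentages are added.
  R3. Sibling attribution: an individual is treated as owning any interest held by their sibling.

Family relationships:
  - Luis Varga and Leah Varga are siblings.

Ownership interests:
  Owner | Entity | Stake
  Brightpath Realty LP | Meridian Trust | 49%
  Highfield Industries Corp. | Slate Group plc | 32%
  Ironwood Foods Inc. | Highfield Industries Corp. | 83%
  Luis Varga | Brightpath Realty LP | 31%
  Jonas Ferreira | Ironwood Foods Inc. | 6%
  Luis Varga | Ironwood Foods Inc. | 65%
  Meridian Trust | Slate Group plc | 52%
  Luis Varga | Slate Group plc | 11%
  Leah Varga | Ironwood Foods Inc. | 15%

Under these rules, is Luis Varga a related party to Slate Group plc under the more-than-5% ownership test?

By sibling attribution (R3), Luis Varga is treated as also owning Leah Varga's interest in Ironwood Foods Inc, giving 65% + 15% = 80%.
Chain via Ironwood Foods Inc. → Highfield Industries Corp. (R1): 80% × 83% × 32% = 21.248% of Slate Group plc.
Chain via Brightpath Realty LP → Meridian Trust (R1): 31% × 49% × 52% = 7.8988% of Slate Group plc.
Direct interest in Slate Group plc: 11%.
Aggregating (R2): 21.248% + 7.8988% + 11% = 40.1468%.
40.1468% exceeds the 5% threshold, so Luis is a related party to Slate Group plc.

Yes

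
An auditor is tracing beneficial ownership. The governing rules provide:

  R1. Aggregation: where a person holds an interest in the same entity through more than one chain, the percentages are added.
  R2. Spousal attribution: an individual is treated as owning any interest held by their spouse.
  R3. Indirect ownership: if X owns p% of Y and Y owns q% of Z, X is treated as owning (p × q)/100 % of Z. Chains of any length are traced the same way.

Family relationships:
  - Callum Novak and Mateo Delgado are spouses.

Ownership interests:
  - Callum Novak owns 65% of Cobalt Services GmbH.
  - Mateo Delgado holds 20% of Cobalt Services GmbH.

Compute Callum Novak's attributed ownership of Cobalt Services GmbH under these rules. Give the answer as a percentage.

By spousal attribution (R2), Callum Novak is treated as also owning Mateo Delgado's interest in Cobalt Services GmbH, giving 65% + 20% = 85%.
Direct interest in Cobalt Services GmbH: 85%.

85%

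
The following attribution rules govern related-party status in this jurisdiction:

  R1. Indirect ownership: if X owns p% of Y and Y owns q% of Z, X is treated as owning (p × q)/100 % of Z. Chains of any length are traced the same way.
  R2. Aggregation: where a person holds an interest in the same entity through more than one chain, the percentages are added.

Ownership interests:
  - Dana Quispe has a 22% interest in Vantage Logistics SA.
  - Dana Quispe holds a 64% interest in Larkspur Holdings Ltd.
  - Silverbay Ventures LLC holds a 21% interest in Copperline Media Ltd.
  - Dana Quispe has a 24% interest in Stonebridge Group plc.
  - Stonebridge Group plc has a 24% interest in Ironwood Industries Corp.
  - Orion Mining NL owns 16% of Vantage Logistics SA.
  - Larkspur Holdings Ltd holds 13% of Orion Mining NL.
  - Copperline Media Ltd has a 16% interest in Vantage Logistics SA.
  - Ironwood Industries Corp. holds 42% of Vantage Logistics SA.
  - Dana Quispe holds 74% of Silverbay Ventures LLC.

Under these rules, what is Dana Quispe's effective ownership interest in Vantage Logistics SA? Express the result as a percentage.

Chain via Stonebridge Group plc → Ironwood Industries Corp. (R1): 24% × 24% × 42% = 2.4192% of Vantage Logistics SA.
Chain via Silverbay Ventures LLC → Copperline Media Ltd (R1): 74% × 21% × 16% = 2.4864% of Vantage Logistics SA.
Chain via Larkspur Holdings Ltd → Orion Mining NL (R1): 64% × 13% × 16% = 1.3312% of Vantage Logistics SA.
Direct interest in Vantage Logistics SA: 22%.
Aggregating (R2): 2.4192% + 2.4864% + 1.3312% + 22% = 28.2368%.

28.2368%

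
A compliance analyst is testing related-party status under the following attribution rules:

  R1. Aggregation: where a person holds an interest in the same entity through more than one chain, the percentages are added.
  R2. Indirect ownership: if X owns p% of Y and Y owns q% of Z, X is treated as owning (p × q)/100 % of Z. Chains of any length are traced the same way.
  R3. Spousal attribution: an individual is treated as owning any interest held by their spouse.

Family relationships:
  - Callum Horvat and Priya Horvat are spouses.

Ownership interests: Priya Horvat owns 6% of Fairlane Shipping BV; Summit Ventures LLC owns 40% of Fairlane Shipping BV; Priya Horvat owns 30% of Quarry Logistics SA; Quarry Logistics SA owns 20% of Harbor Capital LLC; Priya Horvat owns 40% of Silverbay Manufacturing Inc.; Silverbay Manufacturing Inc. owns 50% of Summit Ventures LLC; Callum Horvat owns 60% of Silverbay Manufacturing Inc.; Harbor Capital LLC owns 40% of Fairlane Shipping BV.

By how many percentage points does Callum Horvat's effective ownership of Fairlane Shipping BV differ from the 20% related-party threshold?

By spousal attribution (R3), Callum Horvat is treated as also owning Priya Horvat's interest in Silverbay Manufacturing Inc, giving 60% + 40% = 100%.
By spousal attribution (R3), Callum Horvat is treated as owning Priya Horvat's 30% interest in Quarry Logistics SA.
By spousal attribution (R3), Callum Horvat is treated as owning Priya Horvat's 6% interest in Fairlane Shipping BV.
Chain via Silverbay Manufacturing Inc. → Summit Ventures LLC (R2): 100% × 50% × 40% = 20% of Fairlane Shipping BV.
Chain via Quarry Logistics SA → Harbor Capital LLC (R2): 30% × 20% × 40% = 2.4% of Fairlane Shipping BV.
Direct interest in Fairlane Shipping BV: 6%.
Aggregating (R1): 20% + 2.4% + 6% = 28.4%.
28.4% exceeds the 20% threshold by 8.4 percentage points.

8.4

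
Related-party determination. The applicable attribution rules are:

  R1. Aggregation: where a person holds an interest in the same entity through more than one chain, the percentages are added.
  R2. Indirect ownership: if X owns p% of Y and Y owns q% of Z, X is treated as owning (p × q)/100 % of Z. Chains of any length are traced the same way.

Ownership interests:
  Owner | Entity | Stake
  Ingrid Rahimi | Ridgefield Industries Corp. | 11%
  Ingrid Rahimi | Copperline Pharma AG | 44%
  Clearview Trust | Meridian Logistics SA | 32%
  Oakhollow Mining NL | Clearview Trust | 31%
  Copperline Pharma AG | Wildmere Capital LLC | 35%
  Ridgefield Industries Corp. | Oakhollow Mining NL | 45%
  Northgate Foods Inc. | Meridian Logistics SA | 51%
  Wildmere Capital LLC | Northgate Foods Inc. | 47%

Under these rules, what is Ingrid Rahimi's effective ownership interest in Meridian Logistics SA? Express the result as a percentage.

Chain via Copperline Pharma AG → Wildmere Capital LLC → Northgate Foods Inc. (R2): 44% × 35% × 47% × 51% = 3.69138% of Meridian Logistics SA.
Chain via Ridgefield Industries Corp. → Oakhollow Mining NL → Clearview Trust (R2): 11% × 45% × 31% × 32% = 0.49104% of Meridian Logistics SA.
Aggregating (R1): 3.69138% + 0.49104% = 4.18242%.

4.18242%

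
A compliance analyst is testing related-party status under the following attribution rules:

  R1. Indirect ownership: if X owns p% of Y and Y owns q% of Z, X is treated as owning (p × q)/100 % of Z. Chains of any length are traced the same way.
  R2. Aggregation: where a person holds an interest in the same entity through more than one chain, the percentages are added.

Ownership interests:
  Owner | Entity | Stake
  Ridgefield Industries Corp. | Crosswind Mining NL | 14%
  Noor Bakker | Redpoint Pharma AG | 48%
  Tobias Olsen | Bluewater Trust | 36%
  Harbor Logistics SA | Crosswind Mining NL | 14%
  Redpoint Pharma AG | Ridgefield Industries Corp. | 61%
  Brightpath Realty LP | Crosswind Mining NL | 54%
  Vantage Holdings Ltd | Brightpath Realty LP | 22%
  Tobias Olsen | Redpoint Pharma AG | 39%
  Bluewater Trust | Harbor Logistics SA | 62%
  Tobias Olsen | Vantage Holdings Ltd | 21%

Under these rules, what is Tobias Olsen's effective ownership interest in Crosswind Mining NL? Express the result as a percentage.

Chain via Redpoint Pharma AG → Ridgefield Industries Corp. (R1): 39% × 61% × 14% = 3.3306% of Crosswind Mining NL.
Chain via Bluewater Trust → Harbor Logistics SA (R1): 36% × 62% × 14% = 3.1248% of Crosswind Mining NL.
Chain via Vantage Holdings Ltd → Brightpath Realty LP (R1): 21% × 22% × 54% = 2.4948% of Crosswind Mining NL.
Aggregating (R2): 3.3306% + 3.1248% + 2.4948% = 8.9502%.

8.9502%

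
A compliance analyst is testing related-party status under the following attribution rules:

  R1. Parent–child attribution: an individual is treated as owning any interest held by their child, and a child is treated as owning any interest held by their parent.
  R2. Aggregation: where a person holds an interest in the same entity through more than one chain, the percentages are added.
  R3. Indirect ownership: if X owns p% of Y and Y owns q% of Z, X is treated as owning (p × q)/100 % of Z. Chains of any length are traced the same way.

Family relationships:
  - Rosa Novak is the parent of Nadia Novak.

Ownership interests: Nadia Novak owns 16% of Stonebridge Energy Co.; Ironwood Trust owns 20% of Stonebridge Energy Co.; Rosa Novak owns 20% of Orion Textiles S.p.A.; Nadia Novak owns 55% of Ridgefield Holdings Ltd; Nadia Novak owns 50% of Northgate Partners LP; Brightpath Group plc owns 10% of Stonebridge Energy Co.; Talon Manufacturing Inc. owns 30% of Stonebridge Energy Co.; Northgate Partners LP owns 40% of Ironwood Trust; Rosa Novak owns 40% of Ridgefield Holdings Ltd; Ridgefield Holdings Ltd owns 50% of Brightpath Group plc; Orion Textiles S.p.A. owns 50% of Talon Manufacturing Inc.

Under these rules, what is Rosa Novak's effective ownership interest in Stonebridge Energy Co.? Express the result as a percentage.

By parent–child attribution (R1), Rosa Novak is treated as also owning Nadia Novak's interest in Ridgefield Holdings Ltd, giving 40% + 55% = 95%.
By parent–child attribution (R1), Rosa Novak is treated as owning Nadia Novak's 50% interest in Northgate Partners LP.
By parent–child attribution (R1), Rosa Novak is treated as owning Nadia Novak's 16% interest in Stonebridge Energy Co.
Chain via Ridgefield Holdings Ltd → Brightpath Group plc (R3): 95% × 50% × 10% = 4.75% of Stonebridge Energy Co.
Chain via Orion Textiles S.p.A. → Talon Manufacturing Inc. (R3): 20% × 50% × 30% = 3% of Stonebridge Energy Co.
Chain via Northgate Partners LP → Ironwood Trust (R3): 50% × 40% × 20% = 4% of Stonebridge Energy Co.
Direct interest in Stonebridge Energy Co: 16%.
Aggregating (R2): 4.75% + 3% + 4% + 16% = 27.75%.

27.75%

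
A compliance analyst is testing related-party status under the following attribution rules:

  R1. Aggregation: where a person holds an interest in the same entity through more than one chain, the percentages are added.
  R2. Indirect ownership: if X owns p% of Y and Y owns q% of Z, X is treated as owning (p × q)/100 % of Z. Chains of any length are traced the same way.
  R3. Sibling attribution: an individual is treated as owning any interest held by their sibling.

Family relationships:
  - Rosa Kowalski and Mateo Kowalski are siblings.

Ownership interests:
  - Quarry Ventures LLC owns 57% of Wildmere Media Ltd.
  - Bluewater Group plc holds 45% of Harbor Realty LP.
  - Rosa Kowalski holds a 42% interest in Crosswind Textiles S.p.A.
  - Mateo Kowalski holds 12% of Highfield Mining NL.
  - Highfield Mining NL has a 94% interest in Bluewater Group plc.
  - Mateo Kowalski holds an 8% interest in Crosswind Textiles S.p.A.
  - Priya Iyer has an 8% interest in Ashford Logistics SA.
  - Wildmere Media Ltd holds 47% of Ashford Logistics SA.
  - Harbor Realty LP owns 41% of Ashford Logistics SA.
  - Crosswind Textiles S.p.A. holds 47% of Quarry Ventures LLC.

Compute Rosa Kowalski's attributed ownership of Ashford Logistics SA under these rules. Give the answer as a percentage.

8.37681%

By sibling attribution (R3), Rosa Kowalski is treated as also owning Mateo Kowalski's interest in Crosswind Textiles S.p.A, giving 42% + 8% = 50%.
By sibling attribution (R3), Rosa Kowalski is treated as owning Mateo Kowalski's 12% interest in Highfield Mining NL.
Chain via Crosswind Textiles S.p.A. → Quarry Ventures LLC → Wildmere Media Ltd (R2): 50% × 47% × 57% × 47% = 6.29565% of Ashford Logistics SA.
Chain via Highfield Mining NL → Bluewater Group plc → Harbor Realty LP (R2): 12% × 94% × 45% × 41% = 2.08116% of Ashford Logistics SA.
Aggregating (R1): 6.29565% + 2.08116% = 8.37681%.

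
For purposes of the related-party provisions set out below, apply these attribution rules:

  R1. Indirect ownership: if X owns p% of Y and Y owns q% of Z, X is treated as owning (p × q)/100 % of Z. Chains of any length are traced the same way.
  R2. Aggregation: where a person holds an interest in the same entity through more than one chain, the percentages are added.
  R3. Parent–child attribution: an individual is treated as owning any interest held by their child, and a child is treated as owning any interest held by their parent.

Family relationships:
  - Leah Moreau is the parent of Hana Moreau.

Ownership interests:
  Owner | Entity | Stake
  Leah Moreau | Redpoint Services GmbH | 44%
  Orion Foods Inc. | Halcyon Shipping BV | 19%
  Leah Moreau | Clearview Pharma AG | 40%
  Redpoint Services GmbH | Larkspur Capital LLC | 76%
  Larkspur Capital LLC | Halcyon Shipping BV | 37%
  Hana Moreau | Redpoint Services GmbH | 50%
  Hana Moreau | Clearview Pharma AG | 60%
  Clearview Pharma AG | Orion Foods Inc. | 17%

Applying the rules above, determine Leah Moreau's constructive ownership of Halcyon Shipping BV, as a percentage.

By parent–child attribution (R3), Leah Moreau is treated as also owning Hana Moreau's interest in Redpoint Services GmbH, giving 44% + 50% = 94%.
By parent–child attribution (R3), Leah Moreau is treated as also owning Hana Moreau's interest in Clearview Pharma AG, giving 40% + 60% = 100%.
Chain via Redpoint Services GmbH → Larkspur Capital LLC (R1): 94% × 76% × 37% = 26.4328% of Halcyon Shipping BV.
Chain via Clearview Pharma AG → Orion Foods Inc. (R1): 100% × 17% × 19% = 3.23% of Halcyon Shipping BV.
Aggregating (R2): 26.4328% + 3.23% = 29.6628%.

29.6628%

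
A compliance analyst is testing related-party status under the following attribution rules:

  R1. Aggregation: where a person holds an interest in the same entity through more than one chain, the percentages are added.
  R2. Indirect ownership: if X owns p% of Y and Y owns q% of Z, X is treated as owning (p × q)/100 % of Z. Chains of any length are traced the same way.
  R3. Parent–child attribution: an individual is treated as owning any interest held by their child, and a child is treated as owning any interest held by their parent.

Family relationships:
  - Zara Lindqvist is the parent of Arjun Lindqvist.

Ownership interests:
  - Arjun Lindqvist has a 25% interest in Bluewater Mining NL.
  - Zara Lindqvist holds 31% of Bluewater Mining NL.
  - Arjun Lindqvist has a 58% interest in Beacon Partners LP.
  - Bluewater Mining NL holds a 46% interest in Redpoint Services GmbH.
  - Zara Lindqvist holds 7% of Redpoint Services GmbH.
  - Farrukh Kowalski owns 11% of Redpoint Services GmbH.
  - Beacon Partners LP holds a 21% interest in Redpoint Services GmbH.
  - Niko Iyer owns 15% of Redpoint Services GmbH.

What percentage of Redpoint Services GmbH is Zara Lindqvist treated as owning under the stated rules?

By parent–child attribution (R3), Zara Lindqvist is treated as also owning Arjun Lindqvist's interest in Bluewater Mining NL, giving 31% + 25% = 56%.
By parent–child attribution (R3), Zara Lindqvist is treated as owning Arjun Lindqvist's 58% interest in Beacon Partners LP.
Chain via Bluewater Mining NL (R2): 56% × 46% = 25.76% of Redpoint Services GmbH.
Direct interest in Redpoint Services GmbH: 7%.
Chain via Beacon Partners LP (R2): 58% × 21% = 12.18% of Redpoint Services GmbH.
Aggregating (R1): 25.76% + 7% + 12.18% = 44.94%.

44.94%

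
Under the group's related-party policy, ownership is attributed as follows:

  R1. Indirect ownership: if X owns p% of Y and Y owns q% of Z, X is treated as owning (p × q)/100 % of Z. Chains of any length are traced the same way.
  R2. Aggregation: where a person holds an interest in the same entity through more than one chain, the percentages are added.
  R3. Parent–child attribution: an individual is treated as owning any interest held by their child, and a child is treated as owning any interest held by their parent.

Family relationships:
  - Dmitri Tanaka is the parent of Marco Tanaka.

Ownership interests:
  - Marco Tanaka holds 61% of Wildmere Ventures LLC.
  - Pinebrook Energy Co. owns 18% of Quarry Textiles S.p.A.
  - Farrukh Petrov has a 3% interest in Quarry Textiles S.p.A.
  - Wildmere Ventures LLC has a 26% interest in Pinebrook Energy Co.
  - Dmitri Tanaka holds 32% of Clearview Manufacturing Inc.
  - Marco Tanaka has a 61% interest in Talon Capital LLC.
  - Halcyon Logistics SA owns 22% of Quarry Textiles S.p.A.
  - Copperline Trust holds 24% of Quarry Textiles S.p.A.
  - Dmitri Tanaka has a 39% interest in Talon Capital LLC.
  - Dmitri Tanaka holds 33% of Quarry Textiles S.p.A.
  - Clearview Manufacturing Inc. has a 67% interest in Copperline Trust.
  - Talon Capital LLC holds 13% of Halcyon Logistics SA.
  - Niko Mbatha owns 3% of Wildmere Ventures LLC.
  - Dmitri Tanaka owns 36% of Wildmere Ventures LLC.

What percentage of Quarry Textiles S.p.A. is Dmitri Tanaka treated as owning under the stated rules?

45.5452%

By parent–child attribution (R3), Dmitri Tanaka is treated as also owning Marco Tanaka's interest in Talon Capital LLC, giving 39% + 61% = 100%.
By parent–child attribution (R3), Dmitri Tanaka is treated as also owning Marco Tanaka's interest in Wildmere Ventures LLC, giving 36% + 61% = 97%.
Chain via Clearview Manufacturing Inc. → Copperline Trust (R1): 32% × 67% × 24% = 5.1456% of Quarry Textiles S.p.A.
Chain via Talon Capital LLC → Halcyon Logistics SA (R1): 100% × 13% × 22% = 2.86% of Quarry Textiles S.p.A.
Chain via Wildmere Ventures LLC → Pinebrook Energy Co. (R1): 97% × 26% × 18% = 4.5396% of Quarry Textiles S.p.A.
Direct interest in Quarry Textiles S.p.A: 33%.
Aggregating (R2): 5.1456% + 2.86% + 4.5396% + 33% = 45.5452%.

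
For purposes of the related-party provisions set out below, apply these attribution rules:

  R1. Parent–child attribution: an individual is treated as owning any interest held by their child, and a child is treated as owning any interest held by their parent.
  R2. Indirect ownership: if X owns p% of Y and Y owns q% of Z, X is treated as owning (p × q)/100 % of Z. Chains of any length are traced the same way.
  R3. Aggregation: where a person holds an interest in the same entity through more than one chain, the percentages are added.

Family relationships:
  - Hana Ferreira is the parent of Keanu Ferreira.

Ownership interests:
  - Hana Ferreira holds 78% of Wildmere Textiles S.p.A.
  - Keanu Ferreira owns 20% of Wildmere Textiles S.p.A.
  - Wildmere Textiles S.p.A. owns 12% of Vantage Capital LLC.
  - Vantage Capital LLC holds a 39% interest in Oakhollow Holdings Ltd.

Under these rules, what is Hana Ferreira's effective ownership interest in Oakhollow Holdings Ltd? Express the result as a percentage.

By parent–child attribution (R1), Hana Ferreira is treated as also owning Keanu Ferreira's interest in Wildmere Textiles S.p.A, giving 78% + 20% = 98%.
Chain via Wildmere Textiles S.p.A. → Vantage Capital LLC (R2): 98% × 12% × 39% = 4.5864% of Oakhollow Holdings Ltd.

4.5864%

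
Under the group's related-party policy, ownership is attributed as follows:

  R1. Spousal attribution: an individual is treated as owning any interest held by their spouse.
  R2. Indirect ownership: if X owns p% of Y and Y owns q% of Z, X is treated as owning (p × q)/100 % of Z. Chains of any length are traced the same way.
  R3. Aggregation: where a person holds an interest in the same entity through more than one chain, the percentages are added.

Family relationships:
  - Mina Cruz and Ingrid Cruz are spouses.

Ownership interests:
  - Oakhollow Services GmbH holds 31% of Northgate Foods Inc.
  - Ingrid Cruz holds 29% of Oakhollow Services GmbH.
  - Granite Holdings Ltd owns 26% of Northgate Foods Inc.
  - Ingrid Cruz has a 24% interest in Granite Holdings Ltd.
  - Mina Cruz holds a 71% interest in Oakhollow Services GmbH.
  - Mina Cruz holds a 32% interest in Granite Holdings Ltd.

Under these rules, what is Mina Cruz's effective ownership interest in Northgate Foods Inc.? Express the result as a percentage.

45.56%

By spousal attribution (R1), Mina Cruz is treated as also owning Ingrid Cruz's interest in Oakhollow Services GmbH, giving 71% + 29% = 100%.
By spousal attribution (R1), Mina Cruz is treated as also owning Ingrid Cruz's interest in Granite Holdings Ltd, giving 32% + 24% = 56%.
Chain via Oakhollow Services GmbH (R2): 100% × 31% = 31% of Northgate Foods Inc.
Chain via Granite Holdings Ltd (R2): 56% × 26% = 14.56% of Northgate Foods Inc.
Aggregating (R3): 31% + 14.56% = 45.56%.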